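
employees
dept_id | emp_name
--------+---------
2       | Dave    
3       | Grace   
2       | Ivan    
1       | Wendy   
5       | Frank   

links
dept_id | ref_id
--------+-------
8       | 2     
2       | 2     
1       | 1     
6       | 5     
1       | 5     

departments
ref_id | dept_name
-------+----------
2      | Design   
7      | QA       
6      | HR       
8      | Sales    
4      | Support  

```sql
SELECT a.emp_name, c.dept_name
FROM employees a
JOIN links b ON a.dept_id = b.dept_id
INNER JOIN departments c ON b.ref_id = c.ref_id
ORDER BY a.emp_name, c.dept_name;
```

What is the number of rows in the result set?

2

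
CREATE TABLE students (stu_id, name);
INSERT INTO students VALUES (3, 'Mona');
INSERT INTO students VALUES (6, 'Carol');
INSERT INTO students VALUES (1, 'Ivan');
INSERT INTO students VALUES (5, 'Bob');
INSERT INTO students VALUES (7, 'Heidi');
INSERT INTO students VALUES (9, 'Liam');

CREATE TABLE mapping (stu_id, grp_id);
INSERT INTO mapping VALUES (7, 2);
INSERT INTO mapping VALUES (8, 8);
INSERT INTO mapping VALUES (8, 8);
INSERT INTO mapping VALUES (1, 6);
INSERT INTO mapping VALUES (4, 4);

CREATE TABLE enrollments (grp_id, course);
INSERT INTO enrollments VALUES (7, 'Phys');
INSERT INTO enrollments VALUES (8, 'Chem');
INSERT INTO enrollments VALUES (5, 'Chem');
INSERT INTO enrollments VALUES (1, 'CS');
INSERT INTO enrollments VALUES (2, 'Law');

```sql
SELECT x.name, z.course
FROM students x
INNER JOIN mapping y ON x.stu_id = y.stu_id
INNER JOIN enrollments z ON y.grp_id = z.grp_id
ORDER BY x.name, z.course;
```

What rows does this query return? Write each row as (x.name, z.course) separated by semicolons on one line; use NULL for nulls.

(Heidi, Law)

Step 1 — x INNER JOIN y on stu_id → 2 row(s).
Then INNER JOIN `enrollments z` on grp_id: keep only rows whose y.grp_id appears in z.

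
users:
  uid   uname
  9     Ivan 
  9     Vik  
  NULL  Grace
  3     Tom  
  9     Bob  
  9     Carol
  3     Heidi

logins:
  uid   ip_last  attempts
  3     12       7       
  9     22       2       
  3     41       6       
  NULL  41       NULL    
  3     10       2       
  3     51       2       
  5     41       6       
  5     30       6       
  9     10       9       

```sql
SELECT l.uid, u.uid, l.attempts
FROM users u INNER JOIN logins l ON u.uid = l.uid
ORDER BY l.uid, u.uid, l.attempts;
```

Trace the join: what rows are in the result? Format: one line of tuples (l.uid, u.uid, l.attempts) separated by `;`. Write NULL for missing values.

INNER JOIN keeps only pairs where the ON condition holds.
Matching on u.uid = l.uid. A NULL in a compared column never satisfies the condition.
- u (uid=9) pairs with 2 row(s) of l.
- u (uid=9) pairs with 2 row(s) of l.
- u (uid=NULL) has no partner → excluded.
- u (uid=3) pairs with 4 row(s) of l.
- u (uid=9) pairs with 2 row(s) of l.
- u (uid=9) pairs with 2 row(s) of l.
- u (uid=3) pairs with 4 row(s) of l.

(3, 3, 2); (3, 3, 2); (3, 3, 2); (3, 3, 2); (3, 3, 6); (3, 3, 6); (3, 3, 7); (3, 3, 7); (9, 9, 2); (9, 9, 2); (9, 9, 2); (9, 9, 2); (9, 9, 9); (9, 9, 9); (9, 9, 9); (9, 9, 9)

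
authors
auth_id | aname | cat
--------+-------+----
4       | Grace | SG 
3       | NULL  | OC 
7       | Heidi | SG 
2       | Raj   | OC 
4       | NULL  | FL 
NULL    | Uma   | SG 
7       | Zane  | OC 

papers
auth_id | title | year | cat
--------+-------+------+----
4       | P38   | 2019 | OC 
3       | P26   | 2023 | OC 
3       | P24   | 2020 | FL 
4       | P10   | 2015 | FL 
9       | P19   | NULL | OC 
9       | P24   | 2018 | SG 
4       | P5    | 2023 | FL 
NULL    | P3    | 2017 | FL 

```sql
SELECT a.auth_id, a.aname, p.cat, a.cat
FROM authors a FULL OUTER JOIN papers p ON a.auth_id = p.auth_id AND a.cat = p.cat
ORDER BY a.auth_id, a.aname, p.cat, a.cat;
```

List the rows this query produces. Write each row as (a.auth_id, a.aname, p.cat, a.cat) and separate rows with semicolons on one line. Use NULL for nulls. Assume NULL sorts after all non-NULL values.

FULL OUTER JOIN keeps every row from both sides; unmatched rows get NULL for the other side's columns.
Matching on a.auth_id = p.auth_id AND a.cat = p.cat. A NULL in a compared column never satisfies the condition.
Matched pairs: 3; unmatched a rows kept: 5; unmatched p rows kept: 5.

(2, Raj, NULL, OC); (3, NULL, OC, OC); (4, Grace, NULL, SG); (4, NULL, FL, FL); (4, NULL, FL, FL); (7, Heidi, NULL, SG); (7, Zane, NULL, OC); (NULL, Uma, NULL, SG); (NULL, NULL, FL, NULL); (NULL, NULL, FL, NULL); (NULL, NULL, OC, NULL); (NULL, NULL, OC, NULL); (NULL, NULL, SG, NULL)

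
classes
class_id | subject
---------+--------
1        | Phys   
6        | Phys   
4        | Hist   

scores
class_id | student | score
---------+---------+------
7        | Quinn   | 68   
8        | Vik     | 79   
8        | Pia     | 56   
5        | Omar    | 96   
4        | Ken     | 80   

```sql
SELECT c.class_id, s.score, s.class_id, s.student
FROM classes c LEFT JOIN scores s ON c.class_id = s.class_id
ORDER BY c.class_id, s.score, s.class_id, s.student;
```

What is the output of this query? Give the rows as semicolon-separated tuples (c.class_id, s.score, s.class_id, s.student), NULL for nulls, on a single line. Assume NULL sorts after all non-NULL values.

(1, NULL, NULL, NULL); (4, 80, 4, Ken); (6, NULL, NULL, NULL)

LEFT JOIN keeps every row from `classes`; unmatched rows get NULL for `scores`'s columns.
Matching on c.class_id = s.class_id.
Matched pairs: 1; unmatched c rows kept: 2.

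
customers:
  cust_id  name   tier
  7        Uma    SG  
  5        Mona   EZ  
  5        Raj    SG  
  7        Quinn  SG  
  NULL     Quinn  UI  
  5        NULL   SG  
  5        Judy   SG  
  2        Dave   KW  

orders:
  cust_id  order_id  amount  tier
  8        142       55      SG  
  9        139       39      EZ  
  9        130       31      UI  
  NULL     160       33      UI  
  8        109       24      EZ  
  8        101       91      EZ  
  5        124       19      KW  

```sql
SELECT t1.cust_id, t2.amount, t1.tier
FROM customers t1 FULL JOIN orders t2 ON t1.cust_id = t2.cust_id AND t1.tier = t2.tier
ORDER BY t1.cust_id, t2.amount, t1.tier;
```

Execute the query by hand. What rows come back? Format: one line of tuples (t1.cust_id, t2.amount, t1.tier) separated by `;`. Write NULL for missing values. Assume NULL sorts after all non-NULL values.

(2, NULL, KW); (5, NULL, EZ); (5, NULL, SG); (5, NULL, SG); (5, NULL, SG); (7, NULL, SG); (7, NULL, SG); (NULL, 19, NULL); (NULL, 24, NULL); (NULL, 31, NULL); (NULL, 33, NULL); (NULL, 39, NULL); (NULL, 55, NULL); (NULL, 91, NULL); (NULL, NULL, UI)

FULL OUTER JOIN keeps every row from both sides; unmatched rows get NULL for the other side's columns.
Matching on t1.cust_id = t2.cust_id AND t1.tier = t2.tier. A NULL in a compared column never satisfies the condition.
Matched pairs: 0; unmatched t1 rows kept: 8; unmatched t2 rows kept: 7.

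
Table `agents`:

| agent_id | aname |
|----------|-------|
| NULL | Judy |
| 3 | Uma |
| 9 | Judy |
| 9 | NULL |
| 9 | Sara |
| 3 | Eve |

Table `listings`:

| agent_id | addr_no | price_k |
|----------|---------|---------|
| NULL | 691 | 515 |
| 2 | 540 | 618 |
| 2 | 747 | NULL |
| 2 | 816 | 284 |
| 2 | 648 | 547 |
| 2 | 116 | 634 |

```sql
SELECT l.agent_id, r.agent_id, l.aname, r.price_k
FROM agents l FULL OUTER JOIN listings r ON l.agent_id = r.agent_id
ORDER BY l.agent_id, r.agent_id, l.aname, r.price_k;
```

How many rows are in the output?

12

FULL OUTER JOIN keeps every row from both sides; unmatched rows get NULL for the other side's columns.
Matching on l.agent_id = r.agent_id. A NULL in a compared column never satisfies the condition.
- l (agent_id=NULL) has no partner → padded with NULL.
- l (agent_id=3) has no partner → padded with NULL.
- l (agent_id=9) has no partner → padded with NULL.
- l (agent_id=9) has no partner → padded with NULL.
- l (agent_id=9) has no partner → padded with NULL.
- l (agent_id=3) has no partner → padded with NULL.
- 6 row(s) from r found no l partner → padded with NULL.
Total: 0 matched + 12 padded = 12 rows.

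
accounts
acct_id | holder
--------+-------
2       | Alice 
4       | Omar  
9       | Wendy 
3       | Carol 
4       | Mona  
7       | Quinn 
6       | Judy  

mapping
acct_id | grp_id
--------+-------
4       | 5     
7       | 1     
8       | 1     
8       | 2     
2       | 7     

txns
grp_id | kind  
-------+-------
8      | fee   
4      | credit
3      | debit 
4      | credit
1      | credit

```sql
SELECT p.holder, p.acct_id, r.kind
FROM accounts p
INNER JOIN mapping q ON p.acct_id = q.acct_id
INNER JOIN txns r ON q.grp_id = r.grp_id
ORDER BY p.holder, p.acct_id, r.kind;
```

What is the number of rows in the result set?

1

Step 1 — p INNER JOIN q on acct_id → 4 row(s).
Then INNER JOIN `txns r` on grp_id: keep only rows whose q.grp_id appears in r.
Result: 1 row(s).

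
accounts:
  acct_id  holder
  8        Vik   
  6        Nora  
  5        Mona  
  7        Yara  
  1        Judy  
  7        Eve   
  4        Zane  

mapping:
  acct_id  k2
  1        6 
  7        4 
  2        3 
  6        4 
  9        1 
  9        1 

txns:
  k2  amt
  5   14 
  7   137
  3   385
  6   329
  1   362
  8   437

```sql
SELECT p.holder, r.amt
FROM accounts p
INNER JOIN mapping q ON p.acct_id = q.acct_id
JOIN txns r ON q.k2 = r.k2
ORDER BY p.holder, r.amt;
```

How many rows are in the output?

Step 1 — p INNER JOIN q on acct_id → 4 row(s).
Then INNER JOIN `txns r` on k2: keep only rows whose q.k2 appears in r.
Result: 1 row(s).

1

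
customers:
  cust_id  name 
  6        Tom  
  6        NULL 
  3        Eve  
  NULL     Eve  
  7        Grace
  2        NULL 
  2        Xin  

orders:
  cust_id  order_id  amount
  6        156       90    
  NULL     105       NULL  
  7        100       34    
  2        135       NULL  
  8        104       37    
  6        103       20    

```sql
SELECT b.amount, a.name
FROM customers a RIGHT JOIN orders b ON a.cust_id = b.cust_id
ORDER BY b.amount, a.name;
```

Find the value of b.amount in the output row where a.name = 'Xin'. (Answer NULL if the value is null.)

NULL

RIGHT JOIN keeps every row from `orders`; unmatched rows get NULL for `customers`'s columns.
Matching on a.cust_id = b.cust_id. A NULL in a compared column never satisfies the condition.
- a row (cust_id=6): matches 2 b row(s) → 2 output row(s).
- a row (cust_id=6): matches 2 b row(s) → 2 output row(s).
- a row (cust_id=3): no match.
- a row (cust_id=NULL): no match.
- a row (cust_id=7): matches 1 b row(s) → 1 output row(s).
- a row (cust_id=2): matches 1 b row(s) → 1 output row(s).
- a row (cust_id=2): matches 1 b row(s) → 1 output row(s).
- plus 2 unmatched b row(s), each kept with NULL a columns.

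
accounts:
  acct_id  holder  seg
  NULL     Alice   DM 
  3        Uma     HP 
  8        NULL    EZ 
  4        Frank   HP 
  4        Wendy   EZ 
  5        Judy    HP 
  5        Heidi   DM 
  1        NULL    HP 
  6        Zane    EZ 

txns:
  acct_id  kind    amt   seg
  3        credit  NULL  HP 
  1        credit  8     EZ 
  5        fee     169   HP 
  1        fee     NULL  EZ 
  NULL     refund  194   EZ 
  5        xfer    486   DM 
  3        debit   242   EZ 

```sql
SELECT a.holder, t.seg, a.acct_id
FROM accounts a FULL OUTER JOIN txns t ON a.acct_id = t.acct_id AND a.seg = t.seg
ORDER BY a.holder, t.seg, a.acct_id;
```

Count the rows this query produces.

FULL OUTER JOIN keeps every row from both sides; unmatched rows get NULL for the other side's columns.
Matching on a.acct_id = t.acct_id AND a.seg = t.seg. A NULL in a compared column never satisfies the condition.
- a (acct_id=NULL, seg=DM) has no partner → padded with NULL.
- a (acct_id=3, seg=HP) pairs with 1 row(s) of t.
- a (acct_id=8, seg=EZ) has no partner → padded with NULL.
- a (acct_id=4, seg=HP) has no partner → padded with NULL.
- a (acct_id=4, seg=EZ) has no partner → padded with NULL.
- a (acct_id=5, seg=HP) pairs with 1 row(s) of t.
- a (acct_id=5, seg=DM) pairs with 1 row(s) of t.
- a (acct_id=1, seg=HP) has no partner → padded with NULL.
- a (acct_id=6, seg=EZ) has no partner → padded with NULL.
- 4 t row(s) had no a match → kept, a columns NULL.
Total: 3 matched + 10 padded = 13 rows.

13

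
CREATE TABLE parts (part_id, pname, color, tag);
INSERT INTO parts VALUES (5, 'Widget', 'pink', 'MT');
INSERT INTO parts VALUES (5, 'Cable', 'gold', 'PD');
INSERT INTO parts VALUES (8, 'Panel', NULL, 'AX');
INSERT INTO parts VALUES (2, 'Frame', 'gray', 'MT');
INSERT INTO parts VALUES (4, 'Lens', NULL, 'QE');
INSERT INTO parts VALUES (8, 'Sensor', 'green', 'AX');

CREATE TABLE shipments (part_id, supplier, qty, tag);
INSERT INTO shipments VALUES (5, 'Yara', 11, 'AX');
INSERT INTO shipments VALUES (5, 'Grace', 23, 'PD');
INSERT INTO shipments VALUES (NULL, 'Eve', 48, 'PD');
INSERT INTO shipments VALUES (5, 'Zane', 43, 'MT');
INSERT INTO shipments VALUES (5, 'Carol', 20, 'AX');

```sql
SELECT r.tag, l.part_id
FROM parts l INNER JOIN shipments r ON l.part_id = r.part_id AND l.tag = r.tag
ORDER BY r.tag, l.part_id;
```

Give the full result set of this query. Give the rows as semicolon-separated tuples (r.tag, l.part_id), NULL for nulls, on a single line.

(MT, 5); (PD, 5)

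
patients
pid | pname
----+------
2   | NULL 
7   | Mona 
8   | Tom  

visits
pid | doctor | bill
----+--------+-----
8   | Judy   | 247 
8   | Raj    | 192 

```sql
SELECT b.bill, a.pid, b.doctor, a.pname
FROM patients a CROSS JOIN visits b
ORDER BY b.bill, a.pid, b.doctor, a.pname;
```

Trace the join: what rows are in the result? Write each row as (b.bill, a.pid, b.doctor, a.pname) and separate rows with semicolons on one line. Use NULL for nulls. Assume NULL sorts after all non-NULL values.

(192, 2, Raj, NULL); (192, 7, Raj, Mona); (192, 8, Raj, Tom); (247, 2, Judy, NULL); (247, 7, Judy, Mona); (247, 8, Judy, Tom)

CROSS JOIN pairs every row of `patients` with every row of `visits`: 3 × 2 = 6 rows.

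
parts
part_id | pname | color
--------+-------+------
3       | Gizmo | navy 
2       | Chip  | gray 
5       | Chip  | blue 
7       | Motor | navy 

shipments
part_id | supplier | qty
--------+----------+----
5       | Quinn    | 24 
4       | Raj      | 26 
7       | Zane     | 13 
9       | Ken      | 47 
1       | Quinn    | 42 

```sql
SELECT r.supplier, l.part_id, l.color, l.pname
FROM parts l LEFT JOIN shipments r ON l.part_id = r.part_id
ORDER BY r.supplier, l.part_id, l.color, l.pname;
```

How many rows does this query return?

LEFT JOIN keeps every row from `parts`; unmatched rows get NULL for `shipments`'s columns.
Matching on l.part_id = r.part_id.
- part_id=3: no r row matches, row kept with r columns NULL.
- part_id=2: no r row matches, row kept with r columns NULL.
- part_id=5: 1 matching r row(s), so 1 row(s) emitted.
- part_id=7: 1 matching r row(s), so 1 row(s) emitted.
Total: 2 matched + 2 padded = 4 rows.

4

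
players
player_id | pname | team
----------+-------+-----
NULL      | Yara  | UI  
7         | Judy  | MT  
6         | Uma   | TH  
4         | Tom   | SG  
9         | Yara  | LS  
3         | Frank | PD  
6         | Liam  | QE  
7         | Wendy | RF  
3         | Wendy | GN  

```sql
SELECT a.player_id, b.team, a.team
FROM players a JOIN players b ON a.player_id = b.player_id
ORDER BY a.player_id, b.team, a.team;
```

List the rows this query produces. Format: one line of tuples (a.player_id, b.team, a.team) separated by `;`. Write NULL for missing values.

INNER JOIN keeps only pairs where the ON condition holds.
Matching on a.player_id = b.player_id. A NULL in a compared column never satisfies the condition.
- a (player_id=NULL) has no partner → excluded.
- a (player_id=7) pairs with 2 row(s) of b.
- a (player_id=6) pairs with 2 row(s) of b.
- a (player_id=4) pairs with 1 row(s) of b.
- a (player_id=9) pairs with 1 row(s) of b.
- a (player_id=3) pairs with 2 row(s) of b.
- a (player_id=6) pairs with 2 row(s) of b.
- a (player_id=7) pairs with 2 row(s) of b.
- a (player_id=3) pairs with 2 row(s) of b.

(3, GN, GN); (3, GN, PD); (3, PD, GN); (3, PD, PD); (4, SG, SG); (6, QE, QE); (6, QE, TH); (6, TH, QE); (6, TH, TH); (7, MT, MT); (7, MT, RF); (7, RF, MT); (7, RF, RF); (9, LS, LS)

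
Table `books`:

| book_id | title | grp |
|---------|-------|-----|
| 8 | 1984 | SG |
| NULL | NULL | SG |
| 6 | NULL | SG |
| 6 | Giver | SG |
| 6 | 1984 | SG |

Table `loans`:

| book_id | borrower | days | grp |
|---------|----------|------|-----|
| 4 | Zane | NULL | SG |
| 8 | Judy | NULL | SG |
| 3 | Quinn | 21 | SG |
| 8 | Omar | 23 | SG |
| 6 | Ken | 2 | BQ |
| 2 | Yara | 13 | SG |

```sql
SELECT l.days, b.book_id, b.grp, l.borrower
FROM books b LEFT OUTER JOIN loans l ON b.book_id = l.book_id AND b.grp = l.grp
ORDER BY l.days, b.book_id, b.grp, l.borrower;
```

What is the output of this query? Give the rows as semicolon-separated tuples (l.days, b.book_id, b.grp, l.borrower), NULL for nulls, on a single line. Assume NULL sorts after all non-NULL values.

LEFT JOIN keeps every row from `books`; unmatched rows get NULL for `loans`'s columns.
Matching on b.book_id = l.book_id AND b.grp = l.grp. A NULL in a compared column never satisfies the condition.
Matched pairs: 2; unmatched b rows kept: 4.

(23, 8, SG, Omar); (NULL, 6, SG, NULL); (NULL, 6, SG, NULL); (NULL, 6, SG, NULL); (NULL, 8, SG, Judy); (NULL, NULL, SG, NULL)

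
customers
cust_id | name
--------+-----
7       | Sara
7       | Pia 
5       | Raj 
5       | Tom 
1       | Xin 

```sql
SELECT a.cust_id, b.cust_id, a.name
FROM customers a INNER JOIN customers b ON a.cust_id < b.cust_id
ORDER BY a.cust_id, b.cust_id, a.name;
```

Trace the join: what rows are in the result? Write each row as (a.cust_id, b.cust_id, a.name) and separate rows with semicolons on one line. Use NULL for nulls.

INNER JOIN keeps only pairs where the ON condition holds.
Matching on a.cust_id < b.cust_id.
Matched pairs: 8.

(1, 5, Xin); (1, 5, Xin); (1, 7, Xin); (1, 7, Xin); (5, 7, Raj); (5, 7, Raj); (5, 7, Tom); (5, 7, Tom)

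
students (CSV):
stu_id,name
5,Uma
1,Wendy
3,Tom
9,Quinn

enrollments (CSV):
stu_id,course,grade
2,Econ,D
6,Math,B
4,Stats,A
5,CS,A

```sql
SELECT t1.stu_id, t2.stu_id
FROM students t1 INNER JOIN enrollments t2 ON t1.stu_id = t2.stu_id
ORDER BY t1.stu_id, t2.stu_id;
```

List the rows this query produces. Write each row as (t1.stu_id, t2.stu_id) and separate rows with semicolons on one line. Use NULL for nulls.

(5, 5)

INNER JOIN keeps only pairs where the ON condition holds.
Matching on t1.stu_id = t2.stu_id.
Matched pairs: 1.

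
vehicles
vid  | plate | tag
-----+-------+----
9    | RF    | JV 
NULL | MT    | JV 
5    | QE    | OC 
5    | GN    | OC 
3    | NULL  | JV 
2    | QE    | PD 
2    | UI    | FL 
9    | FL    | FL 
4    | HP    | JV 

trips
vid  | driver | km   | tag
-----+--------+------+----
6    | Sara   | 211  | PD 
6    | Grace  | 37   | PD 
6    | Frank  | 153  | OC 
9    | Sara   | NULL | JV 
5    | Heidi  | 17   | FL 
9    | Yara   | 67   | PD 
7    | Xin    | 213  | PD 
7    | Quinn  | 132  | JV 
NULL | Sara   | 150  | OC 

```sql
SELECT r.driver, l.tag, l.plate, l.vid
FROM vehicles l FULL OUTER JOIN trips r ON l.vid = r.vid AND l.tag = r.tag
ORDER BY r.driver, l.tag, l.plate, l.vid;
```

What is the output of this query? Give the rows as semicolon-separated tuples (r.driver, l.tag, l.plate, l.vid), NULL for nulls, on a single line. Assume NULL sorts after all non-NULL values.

FULL OUTER JOIN keeps every row from both sides; unmatched rows get NULL for the other side's columns.
Matching on l.vid = r.vid AND l.tag = r.tag. A NULL in a compared column never satisfies the condition.
- l row (vid=9, tag=JV): matches 1 r row(s) → 1 output row(s).
- l row (vid=NULL, tag=JV): no match → kept, r columns NULL.
- l row (vid=5, tag=OC): no match → kept, r columns NULL.
- l row (vid=5, tag=OC): no match → kept, r columns NULL.
- l row (vid=3, tag=JV): no match → kept, r columns NULL.
- l row (vid=2, tag=PD): no match → kept, r columns NULL.
- l row (vid=2, tag=FL): no match → kept, r columns NULL.
- l row (vid=9, tag=FL): no match → kept, r columns NULL.
- l row (vid=4, tag=JV): no match → kept, r columns NULL.
- 8 row(s) from r found no l partner → padded with NULL.

(Frank, NULL, NULL, NULL); (Grace, NULL, NULL, NULL); (Heidi, NULL, NULL, NULL); (Quinn, NULL, NULL, NULL); (Sara, JV, RF, 9); (Sara, NULL, NULL, NULL); (Sara, NULL, NULL, NULL); (Xin, NULL, NULL, NULL); (Yara, NULL, NULL, NULL); (NULL, FL, FL, 9); (NULL, FL, UI, 2); (NULL, JV, HP, 4); (NULL, JV, MT, NULL); (NULL, JV, NULL, 3); (NULL, OC, GN, 5); (NULL, OC, QE, 5); (NULL, PD, QE, 2)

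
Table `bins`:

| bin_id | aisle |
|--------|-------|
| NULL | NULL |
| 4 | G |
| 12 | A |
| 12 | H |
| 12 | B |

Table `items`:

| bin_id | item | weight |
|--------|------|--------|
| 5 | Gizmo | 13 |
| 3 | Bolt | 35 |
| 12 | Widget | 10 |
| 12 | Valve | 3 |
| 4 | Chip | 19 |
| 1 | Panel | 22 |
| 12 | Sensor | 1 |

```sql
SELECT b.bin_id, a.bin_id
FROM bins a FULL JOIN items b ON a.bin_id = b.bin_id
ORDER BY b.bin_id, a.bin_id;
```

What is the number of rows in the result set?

14

FULL OUTER JOIN keeps every row from both sides; unmatched rows get NULL for the other side's columns.
Matching on a.bin_id = b.bin_id. A NULL in a compared column never satisfies the condition.
- a[0] bin_id=NULL → no match; kept with NULLs on the b side.
- a[1] bin_id=4 → 1 match(es) in b → 1 row(s).
- a[2] bin_id=12 → 3 match(es) in b → 3 row(s).
- a[3] bin_id=12 → 3 match(es) in b → 3 row(s).
- a[4] bin_id=12 → 3 match(es) in b → 3 row(s).
- 3 b row(s) had no a match → kept, a columns NULL.
Total: 10 matched + 4 padded = 14 rows.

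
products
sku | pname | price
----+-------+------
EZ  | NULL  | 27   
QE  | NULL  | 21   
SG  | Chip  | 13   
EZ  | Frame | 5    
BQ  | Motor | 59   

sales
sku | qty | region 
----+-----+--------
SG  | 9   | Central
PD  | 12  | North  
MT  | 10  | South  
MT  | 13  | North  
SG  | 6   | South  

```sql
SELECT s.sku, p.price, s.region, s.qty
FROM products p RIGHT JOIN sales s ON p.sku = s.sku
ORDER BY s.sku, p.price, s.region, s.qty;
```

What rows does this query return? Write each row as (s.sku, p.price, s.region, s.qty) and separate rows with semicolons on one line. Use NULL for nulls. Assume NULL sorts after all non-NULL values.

RIGHT JOIN keeps every row from `sales`; unmatched rows get NULL for `products`'s columns.
Matching on p.sku = s.sku.
Matched pairs: 2; unmatched s rows kept: 3.

(MT, NULL, North, 13); (MT, NULL, South, 10); (PD, NULL, North, 12); (SG, 13, Central, 9); (SG, 13, South, 6)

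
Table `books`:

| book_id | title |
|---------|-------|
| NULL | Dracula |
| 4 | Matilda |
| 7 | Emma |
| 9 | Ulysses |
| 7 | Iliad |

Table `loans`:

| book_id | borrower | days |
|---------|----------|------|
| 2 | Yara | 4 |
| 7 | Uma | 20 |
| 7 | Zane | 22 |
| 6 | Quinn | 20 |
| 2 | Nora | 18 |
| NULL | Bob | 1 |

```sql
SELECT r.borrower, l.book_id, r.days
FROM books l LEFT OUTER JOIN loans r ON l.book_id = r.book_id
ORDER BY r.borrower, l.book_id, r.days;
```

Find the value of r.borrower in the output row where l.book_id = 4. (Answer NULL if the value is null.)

NULL

LEFT JOIN keeps every row from `books`; unmatched rows get NULL for `loans`'s columns.
Matching on l.book_id = r.book_id. A NULL in a compared column never satisfies the condition.
- l (book_id=NULL) has no partner → padded with NULL.
- l (book_id=4) has no partner → padded with NULL.
- l (book_id=7) pairs with 2 row(s) of r.
- l (book_id=9) has no partner → padded with NULL.
- l (book_id=7) pairs with 2 row(s) of r.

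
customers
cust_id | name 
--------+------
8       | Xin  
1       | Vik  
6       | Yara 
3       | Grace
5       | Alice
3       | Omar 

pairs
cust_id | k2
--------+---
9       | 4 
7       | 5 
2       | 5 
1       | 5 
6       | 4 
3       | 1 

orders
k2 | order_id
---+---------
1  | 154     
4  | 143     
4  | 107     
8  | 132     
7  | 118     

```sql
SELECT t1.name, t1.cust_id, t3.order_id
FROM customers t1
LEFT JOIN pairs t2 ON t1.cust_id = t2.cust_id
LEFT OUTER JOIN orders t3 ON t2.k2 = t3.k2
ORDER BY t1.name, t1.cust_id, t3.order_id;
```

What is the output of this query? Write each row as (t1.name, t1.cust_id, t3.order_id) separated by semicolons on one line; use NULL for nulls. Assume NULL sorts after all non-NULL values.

(Alice, 5, NULL); (Grace, 3, 154); (Omar, 3, 154); (Vik, 1, NULL); (Xin, 8, NULL); (Yara, 6, 107); (Yara, 6, 143)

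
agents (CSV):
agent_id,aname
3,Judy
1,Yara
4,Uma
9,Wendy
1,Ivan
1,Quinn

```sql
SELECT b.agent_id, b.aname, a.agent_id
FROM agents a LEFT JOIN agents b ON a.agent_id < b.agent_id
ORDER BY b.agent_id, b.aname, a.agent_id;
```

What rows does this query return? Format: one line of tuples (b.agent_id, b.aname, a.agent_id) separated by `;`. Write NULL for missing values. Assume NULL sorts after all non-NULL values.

LEFT JOIN keeps every row from `agents a`; unmatched rows get NULL for `agents b`'s columns.
Matching on a.agent_id < b.agent_id.
- a[0] agent_id=3 → 2 match(es) in b → 2 row(s).
- a[1] agent_id=1 → 3 match(es) in b → 3 row(s).
- a[2] agent_id=4 → 1 match(es) in b → 1 row(s).
- a[3] agent_id=9 → no match; kept with NULLs on the b side.
- a[4] agent_id=1 → 3 match(es) in b → 3 row(s).
- a[5] agent_id=1 → 3 match(es) in b → 3 row(s).

(3, Judy, 1); (3, Judy, 1); (3, Judy, 1); (4, Uma, 1); (4, Uma, 1); (4, Uma, 1); (4, Uma, 3); (9, Wendy, 1); (9, Wendy, 1); (9, Wendy, 1); (9, Wendy, 3); (9, Wendy, 4); (NULL, NULL, 9)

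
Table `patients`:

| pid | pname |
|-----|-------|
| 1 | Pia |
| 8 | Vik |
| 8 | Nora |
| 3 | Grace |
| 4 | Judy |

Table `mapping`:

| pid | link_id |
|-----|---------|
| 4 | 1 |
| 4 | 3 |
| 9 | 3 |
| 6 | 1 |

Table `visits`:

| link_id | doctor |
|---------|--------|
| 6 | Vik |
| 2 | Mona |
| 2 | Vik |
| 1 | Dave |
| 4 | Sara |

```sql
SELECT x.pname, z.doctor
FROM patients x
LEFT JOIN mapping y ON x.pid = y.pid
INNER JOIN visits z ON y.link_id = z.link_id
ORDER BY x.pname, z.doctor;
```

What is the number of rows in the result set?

Step 1 — x LEFT JOIN y on pid → 6 row(s).
Then INNER JOIN `visits z` on link_id: keep only rows whose y.link_id appears in z.
Result: 1 row(s).

1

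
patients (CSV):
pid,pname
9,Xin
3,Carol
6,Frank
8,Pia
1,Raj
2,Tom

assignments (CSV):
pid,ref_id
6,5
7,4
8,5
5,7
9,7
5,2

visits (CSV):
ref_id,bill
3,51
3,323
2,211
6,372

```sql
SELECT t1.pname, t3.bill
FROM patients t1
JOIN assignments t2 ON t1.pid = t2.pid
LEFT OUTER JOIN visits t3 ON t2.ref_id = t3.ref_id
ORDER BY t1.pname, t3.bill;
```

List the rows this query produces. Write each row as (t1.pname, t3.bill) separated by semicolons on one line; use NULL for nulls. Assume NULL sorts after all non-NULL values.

(Frank, NULL); (Pia, NULL); (Xin, NULL)

Joins associate left-to-right: patients INNER JOIN assignments on pid gives 3 intermediate row(s).
Then LEFT JOIN `visits t3` on ref_id: each of those 3 rows is kept; rows whose t2.ref_id has no match in t3 get NULL for t3's columns.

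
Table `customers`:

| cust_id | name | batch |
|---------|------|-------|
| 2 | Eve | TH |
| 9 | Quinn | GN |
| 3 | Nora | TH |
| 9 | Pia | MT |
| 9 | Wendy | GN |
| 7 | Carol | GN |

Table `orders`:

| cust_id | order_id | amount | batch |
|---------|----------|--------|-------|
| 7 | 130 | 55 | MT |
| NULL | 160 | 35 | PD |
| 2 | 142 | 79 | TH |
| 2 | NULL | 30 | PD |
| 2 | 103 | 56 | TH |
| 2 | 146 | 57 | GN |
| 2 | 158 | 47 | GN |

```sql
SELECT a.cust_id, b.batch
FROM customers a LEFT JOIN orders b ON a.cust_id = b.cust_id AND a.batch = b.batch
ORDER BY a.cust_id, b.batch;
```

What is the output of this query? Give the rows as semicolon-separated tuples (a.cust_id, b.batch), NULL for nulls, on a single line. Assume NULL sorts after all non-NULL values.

LEFT JOIN keeps every row from `customers`; unmatched rows get NULL for `orders`'s columns.
Matching on a.cust_id = b.cust_id AND a.batch = b.batch. A NULL in a compared column never satisfies the condition.
- a row (cust_id=2, batch=TH): matches 2 b row(s) → 2 output row(s).
- a row (cust_id=9, batch=GN): no match → kept, b columns NULL.
- a row (cust_id=3, batch=TH): no match → kept, b columns NULL.
- a row (cust_id=9, batch=MT): no match → kept, b columns NULL.
- a row (cust_id=9, batch=GN): no match → kept, b columns NULL.
- a row (cust_id=7, batch=GN): no match → kept, b columns NULL.
After projecting and ordering:
a.cust_id | b.batch
2 | TH
2 | TH
3 | NULL
7 | NULL
9 | NULL
9 | NULL
9 | NULL

(2, TH); (2, TH); (3, NULL); (7, NULL); (9, NULL); (9, NULL); (9, NULL)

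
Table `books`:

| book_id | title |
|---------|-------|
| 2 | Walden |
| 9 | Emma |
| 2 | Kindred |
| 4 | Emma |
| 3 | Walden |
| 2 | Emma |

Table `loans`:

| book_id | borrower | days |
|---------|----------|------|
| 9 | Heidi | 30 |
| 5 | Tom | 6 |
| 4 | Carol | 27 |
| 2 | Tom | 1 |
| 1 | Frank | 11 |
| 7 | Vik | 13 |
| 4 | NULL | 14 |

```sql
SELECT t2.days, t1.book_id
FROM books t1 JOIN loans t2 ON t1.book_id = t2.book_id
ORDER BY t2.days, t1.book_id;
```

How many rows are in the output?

INNER JOIN keeps only pairs where the ON condition holds.
Matching on t1.book_id = t2.book_id.
- t1 (book_id=2) pairs with 1 row(s) of t2.
- t1 (book_id=9) pairs with 1 row(s) of t2.
- t1 (book_id=2) pairs with 1 row(s) of t2.
- t1 (book_id=4) pairs with 2 row(s) of t2.
- t1 (book_id=3) has no partner → excluded.
- t1 (book_id=2) pairs with 1 row(s) of t2.
Total: 6 rows.

6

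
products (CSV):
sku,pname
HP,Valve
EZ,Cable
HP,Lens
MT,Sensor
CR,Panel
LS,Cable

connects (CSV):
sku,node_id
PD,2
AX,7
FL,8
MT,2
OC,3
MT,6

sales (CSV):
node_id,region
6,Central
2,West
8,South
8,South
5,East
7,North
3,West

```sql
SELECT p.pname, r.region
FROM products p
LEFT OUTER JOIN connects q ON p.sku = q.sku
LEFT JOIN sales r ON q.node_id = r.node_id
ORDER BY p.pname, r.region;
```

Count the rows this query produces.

7

Step 1 — p LEFT JOIN q on sku → 7 row(s).
Then LEFT JOIN `sales r` on node_id: each of those 7 rows is kept; rows whose q.node_id has no match in r get NULL for r's columns.
Result: 7 row(s).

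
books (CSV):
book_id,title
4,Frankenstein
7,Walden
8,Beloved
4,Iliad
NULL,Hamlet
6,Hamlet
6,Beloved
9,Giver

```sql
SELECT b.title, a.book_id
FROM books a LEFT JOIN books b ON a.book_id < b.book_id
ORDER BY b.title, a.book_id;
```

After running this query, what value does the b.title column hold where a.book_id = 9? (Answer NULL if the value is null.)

NULL

LEFT JOIN keeps every row from `books a`; unmatched rows get NULL for `books b`'s columns.
Matching on a.book_id < b.book_id. A NULL in a compared column never satisfies the condition.
- a[0] book_id=4 → 5 match(es) in b → 5 row(s).
- a[1] book_id=7 → 2 match(es) in b → 2 row(s).
- a[2] book_id=8 → 1 match(es) in b → 1 row(s).
- a[3] book_id=4 → 5 match(es) in b → 5 row(s).
- a[4] book_id=NULL → no match; kept with NULLs on the b side.
- a[5] book_id=6 → 3 match(es) in b → 3 row(s).
- a[6] book_id=6 → 3 match(es) in b → 3 row(s).
- a[7] book_id=9 → no match; kept with NULLs on the b side.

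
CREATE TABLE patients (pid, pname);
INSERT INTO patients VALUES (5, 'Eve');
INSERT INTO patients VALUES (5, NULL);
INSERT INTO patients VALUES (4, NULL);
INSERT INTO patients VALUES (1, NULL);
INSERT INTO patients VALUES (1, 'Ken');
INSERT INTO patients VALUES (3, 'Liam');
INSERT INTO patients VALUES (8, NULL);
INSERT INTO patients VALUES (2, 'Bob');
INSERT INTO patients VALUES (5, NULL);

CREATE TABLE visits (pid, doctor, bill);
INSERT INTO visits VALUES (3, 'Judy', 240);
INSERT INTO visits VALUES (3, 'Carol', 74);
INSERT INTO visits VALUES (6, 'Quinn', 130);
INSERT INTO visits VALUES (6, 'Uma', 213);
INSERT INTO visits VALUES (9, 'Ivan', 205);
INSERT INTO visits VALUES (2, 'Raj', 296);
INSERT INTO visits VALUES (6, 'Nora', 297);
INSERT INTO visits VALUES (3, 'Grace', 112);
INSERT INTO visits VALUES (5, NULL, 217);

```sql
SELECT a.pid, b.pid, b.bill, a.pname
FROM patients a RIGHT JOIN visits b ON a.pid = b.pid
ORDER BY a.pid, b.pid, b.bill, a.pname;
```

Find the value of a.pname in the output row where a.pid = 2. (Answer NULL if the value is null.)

RIGHT JOIN keeps every row from `visits`; unmatched rows get NULL for `patients`'s columns.
Matching on a.pid = b.pid.
- pid=5: 1 matching b row(s), so 1 row(s) emitted.
- pid=5: 1 matching b row(s), so 1 row(s) emitted.
- pid=4: no matching b row.
- pid=1: no matching b row.
- pid=1: no matching b row.
- pid=3: 3 matching b row(s), so 3 row(s) emitted.
- pid=8: no matching b row.
- pid=2: 1 matching b row(s), so 1 row(s) emitted.
- pid=5: 1 matching b row(s), so 1 row(s) emitted.
- 4 row(s) from b found no a partner → padded with NULL.

Bob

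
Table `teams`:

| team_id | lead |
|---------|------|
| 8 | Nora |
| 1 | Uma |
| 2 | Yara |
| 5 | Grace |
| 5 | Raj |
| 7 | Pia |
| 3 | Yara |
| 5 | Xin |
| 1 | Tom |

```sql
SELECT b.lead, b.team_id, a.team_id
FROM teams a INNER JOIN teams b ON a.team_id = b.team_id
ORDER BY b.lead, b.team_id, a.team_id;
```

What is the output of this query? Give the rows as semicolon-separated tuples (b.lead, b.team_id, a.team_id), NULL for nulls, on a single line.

INNER JOIN keeps only pairs where the ON condition holds.
Matching on a.team_id = b.team_id.
Matched pairs: 17.

(Grace, 5, 5); (Grace, 5, 5); (Grace, 5, 5); (Nora, 8, 8); (Pia, 7, 7); (Raj, 5, 5); (Raj, 5, 5); (Raj, 5, 5); (Tom, 1, 1); (Tom, 1, 1); (Uma, 1, 1); (Uma, 1, 1); (Xin, 5, 5); (Xin, 5, 5); (Xin, 5, 5); (Yara, 2, 2); (Yara, 3, 3)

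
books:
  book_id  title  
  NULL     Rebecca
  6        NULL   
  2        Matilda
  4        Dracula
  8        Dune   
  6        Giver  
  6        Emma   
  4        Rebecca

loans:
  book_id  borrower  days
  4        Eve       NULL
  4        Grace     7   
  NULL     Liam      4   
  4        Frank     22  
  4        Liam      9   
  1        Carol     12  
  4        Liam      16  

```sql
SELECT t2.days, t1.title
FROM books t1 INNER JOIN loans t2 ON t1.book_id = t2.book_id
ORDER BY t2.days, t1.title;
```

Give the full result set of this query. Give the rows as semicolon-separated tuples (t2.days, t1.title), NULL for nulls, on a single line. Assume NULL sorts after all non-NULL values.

INNER JOIN keeps only pairs where the ON condition holds.
Matching on t1.book_id = t2.book_id. A NULL in a compared column never satisfies the condition.
- t1 row (book_id=NULL): no match → dropped.
- t1 row (book_id=6): no match → dropped.
- t1 row (book_id=2): no match → dropped.
- t1 row (book_id=4): matches 5 t2 row(s) → 5 output row(s).
- t1 row (book_id=8): no match → dropped.
- t1 row (book_id=6): no match → dropped.
- t1 row (book_id=6): no match → dropped.
- t1 row (book_id=4): matches 5 t2 row(s) → 5 output row(s).
After projecting and ordering:
t2.days | t1.title
7 | Dracula
7 | Rebecca
9 | Dracula
9 | Rebecca
16 | Dracula
16 | Rebecca
22 | Dracula
22 | Rebecca
NULL | Dracula
NULL | Rebecca

(7, Dracula); (7, Rebecca); (9, Dracula); (9, Rebecca); (16, Dracula); (16, Rebecca); (22, Dracula); (22, Rebecca); (NULL, Dracula); (NULL, Rebecca)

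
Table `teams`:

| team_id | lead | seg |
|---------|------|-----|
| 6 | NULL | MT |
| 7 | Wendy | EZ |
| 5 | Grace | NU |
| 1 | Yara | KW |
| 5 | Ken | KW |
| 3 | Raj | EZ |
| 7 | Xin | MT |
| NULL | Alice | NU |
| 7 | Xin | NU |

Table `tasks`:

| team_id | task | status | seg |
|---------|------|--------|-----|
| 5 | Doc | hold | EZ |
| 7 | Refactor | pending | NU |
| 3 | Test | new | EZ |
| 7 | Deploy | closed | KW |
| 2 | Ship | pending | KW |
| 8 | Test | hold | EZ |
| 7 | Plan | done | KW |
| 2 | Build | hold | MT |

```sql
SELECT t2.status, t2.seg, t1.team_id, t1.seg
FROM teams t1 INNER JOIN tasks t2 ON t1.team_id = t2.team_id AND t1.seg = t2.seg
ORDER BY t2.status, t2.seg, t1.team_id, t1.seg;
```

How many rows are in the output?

2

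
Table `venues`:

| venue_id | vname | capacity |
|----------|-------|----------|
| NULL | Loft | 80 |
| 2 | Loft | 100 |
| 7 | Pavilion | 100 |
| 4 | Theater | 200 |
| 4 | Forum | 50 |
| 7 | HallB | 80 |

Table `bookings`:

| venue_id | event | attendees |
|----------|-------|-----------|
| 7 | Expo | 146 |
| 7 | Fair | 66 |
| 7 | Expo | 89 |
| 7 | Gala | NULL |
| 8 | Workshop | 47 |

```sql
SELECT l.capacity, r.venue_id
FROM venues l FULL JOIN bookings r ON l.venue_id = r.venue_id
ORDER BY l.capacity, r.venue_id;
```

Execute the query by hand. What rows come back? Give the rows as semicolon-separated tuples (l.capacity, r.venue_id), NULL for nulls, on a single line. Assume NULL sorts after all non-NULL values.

(50, NULL); (80, 7); (80, 7); (80, 7); (80, 7); (80, NULL); (100, 7); (100, 7); (100, 7); (100, 7); (100, NULL); (200, NULL); (NULL, 8)

FULL OUTER JOIN keeps every row from both sides; unmatched rows get NULL for the other side's columns.
Matching on l.venue_id = r.venue_id. A NULL in a compared column never satisfies the condition.
- l (venue_id=NULL) has no partner → padded with NULL.
- l (venue_id=2) has no partner → padded with NULL.
- l (venue_id=7) pairs with 4 row(s) of r.
- l (venue_id=4) has no partner → padded with NULL.
- l (venue_id=4) has no partner → padded with NULL.
- l (venue_id=7) pairs with 4 row(s) of r.
- 1 row(s) from r found no l partner → padded with NULL.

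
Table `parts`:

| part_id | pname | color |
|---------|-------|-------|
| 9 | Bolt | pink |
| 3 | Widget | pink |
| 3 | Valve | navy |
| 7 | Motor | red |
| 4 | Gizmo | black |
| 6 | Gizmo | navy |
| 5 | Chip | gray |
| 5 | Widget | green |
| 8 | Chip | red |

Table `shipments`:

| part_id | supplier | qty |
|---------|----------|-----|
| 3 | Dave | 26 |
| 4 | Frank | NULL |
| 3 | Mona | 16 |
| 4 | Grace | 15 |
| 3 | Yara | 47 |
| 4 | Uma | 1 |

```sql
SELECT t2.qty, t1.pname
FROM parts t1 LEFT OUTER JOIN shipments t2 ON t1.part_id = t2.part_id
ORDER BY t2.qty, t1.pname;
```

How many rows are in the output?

15

LEFT JOIN keeps every row from `parts`; unmatched rows get NULL for `shipments`'s columns.
Matching on t1.part_id = t2.part_id.
Matched pairs: 9; unmatched t1 rows kept: 6.
Total: 9 matched + 6 padded = 15 rows.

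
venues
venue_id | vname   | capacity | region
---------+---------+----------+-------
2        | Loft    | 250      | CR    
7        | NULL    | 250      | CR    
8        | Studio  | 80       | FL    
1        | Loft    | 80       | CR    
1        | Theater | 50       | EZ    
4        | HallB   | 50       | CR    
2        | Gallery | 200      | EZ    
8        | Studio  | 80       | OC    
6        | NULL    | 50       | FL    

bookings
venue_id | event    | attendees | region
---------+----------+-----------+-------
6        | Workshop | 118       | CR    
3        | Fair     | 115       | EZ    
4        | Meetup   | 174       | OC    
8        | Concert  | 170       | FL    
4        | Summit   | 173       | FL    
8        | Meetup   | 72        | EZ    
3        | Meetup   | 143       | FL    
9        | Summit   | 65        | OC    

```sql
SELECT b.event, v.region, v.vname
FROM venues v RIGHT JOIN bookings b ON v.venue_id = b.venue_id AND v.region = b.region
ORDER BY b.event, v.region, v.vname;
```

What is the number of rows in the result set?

8

RIGHT JOIN keeps every row from `bookings`; unmatched rows get NULL for `venues`'s columns.
Matching on v.venue_id = b.venue_id AND v.region = b.region.
- venue_id=2, region=CR: no matching b row.
- venue_id=7, region=CR: no matching b row.
- venue_id=8, region=FL: 1 matching b row(s), so 1 row(s) emitted.
- venue_id=1, region=CR: no matching b row.
- venue_id=1, region=EZ: no matching b row.
- venue_id=4, region=CR: no matching b row.
- venue_id=2, region=EZ: no matching b row.
- venue_id=8, region=OC: no matching b row.
- venue_id=6, region=FL: no matching b row.
- 7 row(s) from b found no v partner → padded with NULL.
Total: 1 matched + 7 padded = 8 rows.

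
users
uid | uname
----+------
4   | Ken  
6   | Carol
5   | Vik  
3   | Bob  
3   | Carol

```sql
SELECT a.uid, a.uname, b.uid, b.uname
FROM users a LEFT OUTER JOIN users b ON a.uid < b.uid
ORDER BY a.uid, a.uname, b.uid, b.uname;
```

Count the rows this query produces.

10

LEFT JOIN keeps every row from `users a`; unmatched rows get NULL for `users b`'s columns.
Matching on a.uid < b.uid.
- a (uid=4) pairs with 2 row(s) of b.
- a (uid=6) has no partner → padded with NULL.
- a (uid=5) pairs with 1 row(s) of b.
- a (uid=3) pairs with 3 row(s) of b.
- a (uid=3) pairs with 3 row(s) of b.
Total: 9 matched + 1 padded = 10 rows.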